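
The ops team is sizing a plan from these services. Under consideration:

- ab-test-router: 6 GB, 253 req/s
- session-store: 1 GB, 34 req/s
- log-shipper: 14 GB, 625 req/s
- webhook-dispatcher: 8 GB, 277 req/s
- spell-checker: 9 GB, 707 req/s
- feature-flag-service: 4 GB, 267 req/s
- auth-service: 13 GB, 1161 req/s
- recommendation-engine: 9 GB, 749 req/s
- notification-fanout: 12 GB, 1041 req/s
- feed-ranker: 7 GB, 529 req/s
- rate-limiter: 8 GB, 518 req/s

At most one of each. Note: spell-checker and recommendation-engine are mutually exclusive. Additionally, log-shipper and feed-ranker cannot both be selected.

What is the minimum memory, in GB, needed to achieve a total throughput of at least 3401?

Look for the lowest-memory combination reaching 3401.
spell-checker + auth-service + notification-fanout + feed-ranker: 3438 throughput at 41 GB.
No combination under 41 GB hits 3401.

41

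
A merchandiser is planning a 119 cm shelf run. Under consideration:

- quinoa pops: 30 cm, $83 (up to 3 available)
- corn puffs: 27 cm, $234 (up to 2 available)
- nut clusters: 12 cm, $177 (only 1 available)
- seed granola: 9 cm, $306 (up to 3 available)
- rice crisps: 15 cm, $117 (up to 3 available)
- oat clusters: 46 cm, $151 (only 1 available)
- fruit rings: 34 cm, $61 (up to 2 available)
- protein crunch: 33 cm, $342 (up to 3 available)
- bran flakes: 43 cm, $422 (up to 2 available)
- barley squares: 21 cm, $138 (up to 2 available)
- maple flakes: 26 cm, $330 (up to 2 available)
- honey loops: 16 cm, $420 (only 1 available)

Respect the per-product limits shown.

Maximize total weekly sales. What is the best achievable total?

2187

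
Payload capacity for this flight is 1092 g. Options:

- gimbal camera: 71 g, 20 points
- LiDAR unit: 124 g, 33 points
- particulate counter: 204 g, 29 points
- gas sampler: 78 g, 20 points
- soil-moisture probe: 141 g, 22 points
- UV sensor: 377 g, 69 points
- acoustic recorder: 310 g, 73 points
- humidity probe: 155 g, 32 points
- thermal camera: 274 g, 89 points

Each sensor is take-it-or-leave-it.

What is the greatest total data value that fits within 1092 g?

269

Ranking by ratio (data value/g): thermal camera 0.32, gimbal camera 0.28, LiDAR unit 0.27, gas sampler 0.26.
Greedy by ratio would take gimbal camera + LiDAR unit + gas sampler + acoustic recorder + humidity probe + thermal camera: 1012 g used, total 267.
Dropping gas sampler frees 78 g; slotting in soil-moisture probe (141 g) lifts the total to 269 at 1075 g.
The spare 17 g is too small for any remaining sensor, and no exchange beats 269.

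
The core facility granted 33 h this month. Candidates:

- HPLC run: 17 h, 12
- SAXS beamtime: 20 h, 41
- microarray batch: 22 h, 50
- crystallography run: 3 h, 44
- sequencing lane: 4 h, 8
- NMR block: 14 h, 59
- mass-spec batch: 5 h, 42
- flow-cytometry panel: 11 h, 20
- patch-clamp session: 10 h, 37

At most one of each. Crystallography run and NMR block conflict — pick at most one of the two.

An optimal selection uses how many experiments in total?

Optimal total is 151.
One optimal bundle: crystallography run + sequencing lane + mass-spec batch + flow-cytometry panel + patch-clamp session (33 h).
Any selection reaching 151 contains exactly 5 experiments.

5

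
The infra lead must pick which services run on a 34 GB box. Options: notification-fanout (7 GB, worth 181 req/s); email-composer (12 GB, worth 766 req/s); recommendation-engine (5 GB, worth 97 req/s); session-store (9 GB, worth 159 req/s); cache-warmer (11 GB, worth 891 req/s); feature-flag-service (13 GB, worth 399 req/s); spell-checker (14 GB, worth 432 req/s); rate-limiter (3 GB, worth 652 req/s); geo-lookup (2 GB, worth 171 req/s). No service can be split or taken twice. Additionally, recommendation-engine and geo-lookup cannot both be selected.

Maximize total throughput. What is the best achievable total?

2490

Ranking by ratio (throughput/GB): rate-limiter 217.33, geo-lookup 85.50, cache-warmer 81.00, email-composer 63.83.
Best packing: notification-fanout + email-composer + cache-warmer + rate-limiter — 33 GB, 2490 total.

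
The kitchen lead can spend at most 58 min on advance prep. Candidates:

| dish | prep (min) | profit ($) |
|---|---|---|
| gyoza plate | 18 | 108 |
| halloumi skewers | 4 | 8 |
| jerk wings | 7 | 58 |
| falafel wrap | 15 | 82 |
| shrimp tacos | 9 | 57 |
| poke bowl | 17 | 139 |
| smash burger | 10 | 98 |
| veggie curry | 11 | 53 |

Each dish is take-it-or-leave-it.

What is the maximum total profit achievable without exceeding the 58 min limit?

434

Ranking by ratio (profit/min): smash burger 9.80, jerk wings 8.29, poke bowl 8.18, shrimp tacos 6.33.
Taking jerk wings + falafel wrap + shrimp tacos + poke bowl + smash burger: 58 min used, 434 in profit.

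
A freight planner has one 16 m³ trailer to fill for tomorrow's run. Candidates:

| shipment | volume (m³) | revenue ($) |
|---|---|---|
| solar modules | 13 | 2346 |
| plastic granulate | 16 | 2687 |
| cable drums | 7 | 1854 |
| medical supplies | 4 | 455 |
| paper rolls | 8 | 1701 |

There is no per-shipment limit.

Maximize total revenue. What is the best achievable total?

3708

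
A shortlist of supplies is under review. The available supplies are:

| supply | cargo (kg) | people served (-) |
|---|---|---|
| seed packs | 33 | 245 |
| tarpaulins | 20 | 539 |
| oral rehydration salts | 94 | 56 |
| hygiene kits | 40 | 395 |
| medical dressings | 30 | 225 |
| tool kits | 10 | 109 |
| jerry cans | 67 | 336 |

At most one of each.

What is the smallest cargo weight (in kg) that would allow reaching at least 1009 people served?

Need the lightest bundle worth ≥ 1009.
tarpaulins + hygiene kits + tool kits: 1043 people served at 70 kg.
Below 70 kg the best achievable stays under 1009.

70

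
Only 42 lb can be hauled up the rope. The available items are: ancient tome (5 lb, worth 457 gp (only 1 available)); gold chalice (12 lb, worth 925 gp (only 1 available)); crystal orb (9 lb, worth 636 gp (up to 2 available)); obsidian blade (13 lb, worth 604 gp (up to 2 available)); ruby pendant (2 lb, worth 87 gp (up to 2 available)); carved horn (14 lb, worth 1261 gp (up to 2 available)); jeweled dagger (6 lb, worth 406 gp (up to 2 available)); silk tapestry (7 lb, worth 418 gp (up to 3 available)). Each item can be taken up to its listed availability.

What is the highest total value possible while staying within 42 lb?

3615

Ancient tome + crystal orb + 2×carved horn uses 42 of the 42 lb and totals 3615.
No other feasible combination exceeds 3615.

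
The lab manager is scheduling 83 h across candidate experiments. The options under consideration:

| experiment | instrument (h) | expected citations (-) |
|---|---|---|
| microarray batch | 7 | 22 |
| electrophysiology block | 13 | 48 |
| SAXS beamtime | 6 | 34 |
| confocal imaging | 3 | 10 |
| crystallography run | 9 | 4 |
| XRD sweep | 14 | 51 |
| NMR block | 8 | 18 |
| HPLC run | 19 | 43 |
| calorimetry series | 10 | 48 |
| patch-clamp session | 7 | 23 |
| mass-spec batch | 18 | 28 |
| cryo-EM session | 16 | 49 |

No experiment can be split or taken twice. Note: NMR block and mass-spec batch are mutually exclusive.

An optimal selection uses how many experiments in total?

Optimal total is 293.
One optimal bundle: microarray batch + electrophysiology block + SAXS beamtime + XRD sweep + NMR block + calorimetry series + patch-clamp session + cryo-EM session (81 h).
Every optimal selection uses 8 experiments.

8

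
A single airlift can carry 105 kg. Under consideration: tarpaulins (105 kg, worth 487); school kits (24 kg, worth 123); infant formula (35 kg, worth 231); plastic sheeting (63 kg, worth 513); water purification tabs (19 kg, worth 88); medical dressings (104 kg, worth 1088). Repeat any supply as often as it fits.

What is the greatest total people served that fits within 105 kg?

1088

Density check — medical dressings 10.46, plastic sheeting 8.14, infant formula 6.60 are the best per kg.
Taking medical dressings: 104 kg used, 1088 in people served.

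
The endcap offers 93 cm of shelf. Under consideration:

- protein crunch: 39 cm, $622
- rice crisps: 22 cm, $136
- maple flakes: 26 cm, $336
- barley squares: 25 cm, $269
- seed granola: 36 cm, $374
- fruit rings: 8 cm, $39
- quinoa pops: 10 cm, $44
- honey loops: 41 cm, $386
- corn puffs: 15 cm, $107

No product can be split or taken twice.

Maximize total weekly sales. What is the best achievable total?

1227

Ranking by ratio (weekly sales/cm): protein crunch 15.95, maple flakes 12.92, barley squares 10.76, seed granola 10.39.
Protein crunch + maple flakes + barley squares uses 90 of the 93 cm and totals 1227.
Next best is protein crunch + maple flakes + quinoa pops + corn puffs at 1109 (90 cm) — short by 118.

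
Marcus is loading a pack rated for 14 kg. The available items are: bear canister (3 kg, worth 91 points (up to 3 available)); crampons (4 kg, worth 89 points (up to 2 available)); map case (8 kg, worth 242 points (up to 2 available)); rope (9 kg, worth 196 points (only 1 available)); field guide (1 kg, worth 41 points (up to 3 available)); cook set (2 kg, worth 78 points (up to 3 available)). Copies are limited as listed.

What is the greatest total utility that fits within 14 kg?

Ranking by ratio (utility/kg): field guide 41.00, cook set 39.00, bear canister 30.33, map case 30.25.
Greedy by ratio would take bear canister + 3×field guide + 3×cook set: 12 kg used, total 448.
The 1 kg tied up in field guide is better spent on bear canister — total rises to 498 (14 kg).
Every other selection either busts 14 kg or exceeds an availability limit or fails to beat 498.

498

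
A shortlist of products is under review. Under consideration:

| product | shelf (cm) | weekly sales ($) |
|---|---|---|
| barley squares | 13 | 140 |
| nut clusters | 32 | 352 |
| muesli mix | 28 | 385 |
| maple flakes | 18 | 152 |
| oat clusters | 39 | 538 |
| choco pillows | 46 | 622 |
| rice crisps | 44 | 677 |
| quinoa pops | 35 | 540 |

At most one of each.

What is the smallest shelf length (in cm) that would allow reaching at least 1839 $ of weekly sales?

125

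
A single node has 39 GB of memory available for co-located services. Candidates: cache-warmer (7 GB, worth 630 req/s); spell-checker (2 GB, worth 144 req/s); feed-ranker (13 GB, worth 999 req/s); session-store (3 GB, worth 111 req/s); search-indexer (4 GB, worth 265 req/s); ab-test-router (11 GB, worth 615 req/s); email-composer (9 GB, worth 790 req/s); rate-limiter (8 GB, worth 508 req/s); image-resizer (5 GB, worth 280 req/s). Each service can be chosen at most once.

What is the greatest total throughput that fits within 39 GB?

Taking the top-ratio services first gives cache-warmer + spell-checker + feed-ranker + session-store + search-indexer + email-composer for 2939 (38 GB).
Replace session-store and search-indexer with rate-limiter: the trade gains 132 net, giving 3071 at 39 GB.
The closest alternative, cache-warmer + feed-ranker + search-indexer + email-composer + image-resizer, reaches only 2964.

3071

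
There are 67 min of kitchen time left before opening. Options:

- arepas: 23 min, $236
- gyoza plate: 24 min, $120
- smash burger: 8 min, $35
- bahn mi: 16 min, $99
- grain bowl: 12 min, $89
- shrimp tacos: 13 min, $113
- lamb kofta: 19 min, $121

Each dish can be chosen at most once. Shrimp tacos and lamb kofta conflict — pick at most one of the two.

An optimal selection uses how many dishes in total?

4

Best achievable profit is 537.
arepas + bahn mi + grain bowl + shrimp tacos hits 537 at 64 min.
All optima have 4 dishes.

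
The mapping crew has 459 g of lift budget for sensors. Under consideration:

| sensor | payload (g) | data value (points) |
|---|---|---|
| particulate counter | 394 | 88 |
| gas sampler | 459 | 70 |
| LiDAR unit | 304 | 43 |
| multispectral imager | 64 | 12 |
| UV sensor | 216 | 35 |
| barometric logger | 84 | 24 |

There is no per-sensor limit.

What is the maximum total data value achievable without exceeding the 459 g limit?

Best packing: 5×barometric logger — 420 g, 120 total.
Every other selection either busts 459 g or fails to beat 120.

120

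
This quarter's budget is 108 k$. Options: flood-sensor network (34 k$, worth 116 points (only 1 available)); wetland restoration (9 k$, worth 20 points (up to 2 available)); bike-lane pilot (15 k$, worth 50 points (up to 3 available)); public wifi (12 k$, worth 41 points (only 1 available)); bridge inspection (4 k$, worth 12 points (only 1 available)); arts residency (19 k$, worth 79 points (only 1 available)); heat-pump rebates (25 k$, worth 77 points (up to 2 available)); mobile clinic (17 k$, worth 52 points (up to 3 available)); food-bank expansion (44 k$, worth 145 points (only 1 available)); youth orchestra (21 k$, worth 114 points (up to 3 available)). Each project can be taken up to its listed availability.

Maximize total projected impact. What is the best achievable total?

498

Filling by ratio: wetland restoration + public wifi + bridge inspection + arts residency + 3×youth orchestra for 494, with 1 k$ left unused.
The 25 k$ tied up in wetland restoration and public wifi and bridge inspection is better spent on heat-pump rebates — total rises to 498 (107 k$).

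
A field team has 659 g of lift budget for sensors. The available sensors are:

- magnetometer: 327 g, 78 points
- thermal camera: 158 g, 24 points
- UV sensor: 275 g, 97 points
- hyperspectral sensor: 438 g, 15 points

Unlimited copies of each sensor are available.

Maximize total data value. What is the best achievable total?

194

Best packing: 2×UV sensor — 550 g, 194 total.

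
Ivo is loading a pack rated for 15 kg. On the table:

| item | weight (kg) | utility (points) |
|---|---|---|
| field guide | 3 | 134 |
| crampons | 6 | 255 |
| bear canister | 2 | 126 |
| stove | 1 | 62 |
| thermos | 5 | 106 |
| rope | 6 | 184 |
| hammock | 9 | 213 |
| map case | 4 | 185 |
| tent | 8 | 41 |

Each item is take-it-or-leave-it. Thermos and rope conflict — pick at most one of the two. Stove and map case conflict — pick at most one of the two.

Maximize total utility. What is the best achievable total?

700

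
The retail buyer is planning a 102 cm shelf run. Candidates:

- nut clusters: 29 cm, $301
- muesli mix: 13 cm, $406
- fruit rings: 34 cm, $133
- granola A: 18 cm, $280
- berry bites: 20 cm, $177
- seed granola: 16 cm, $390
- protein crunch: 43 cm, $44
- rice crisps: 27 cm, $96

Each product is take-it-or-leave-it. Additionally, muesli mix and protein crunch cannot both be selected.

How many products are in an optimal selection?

Best achievable weekly sales is 1554.
nut clusters + muesli mix + granola A + berry bites + seed granola hits 1554 at 96 cm.
Every optimal selection uses 5 products.

5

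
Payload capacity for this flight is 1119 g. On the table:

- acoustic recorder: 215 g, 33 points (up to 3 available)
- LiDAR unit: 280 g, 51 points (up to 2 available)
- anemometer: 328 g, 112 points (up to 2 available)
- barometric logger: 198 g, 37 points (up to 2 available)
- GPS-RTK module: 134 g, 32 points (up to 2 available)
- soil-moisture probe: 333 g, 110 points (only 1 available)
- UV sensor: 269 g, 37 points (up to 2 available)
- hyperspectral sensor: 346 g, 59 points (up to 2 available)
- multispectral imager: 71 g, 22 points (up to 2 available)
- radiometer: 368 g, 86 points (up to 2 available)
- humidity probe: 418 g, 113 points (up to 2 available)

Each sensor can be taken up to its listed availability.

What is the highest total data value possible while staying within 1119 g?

356

The ratio ordering already packs tightly: 2×anemometer + soil-moisture probe + multispectral imager, 1060 g, 356.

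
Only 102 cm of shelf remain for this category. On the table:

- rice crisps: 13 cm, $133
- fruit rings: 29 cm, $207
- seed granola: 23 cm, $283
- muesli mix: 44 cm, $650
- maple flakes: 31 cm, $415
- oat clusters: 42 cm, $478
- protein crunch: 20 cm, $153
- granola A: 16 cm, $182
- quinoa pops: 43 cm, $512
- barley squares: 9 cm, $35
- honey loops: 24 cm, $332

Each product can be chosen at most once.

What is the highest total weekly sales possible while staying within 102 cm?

The ratio ordering already packs tightly: muesli mix + maple flakes + honey loops, 99 cm, 1397.
The closest alternative, seed granola + muesli mix + maple flakes, reaches only 1348.

1397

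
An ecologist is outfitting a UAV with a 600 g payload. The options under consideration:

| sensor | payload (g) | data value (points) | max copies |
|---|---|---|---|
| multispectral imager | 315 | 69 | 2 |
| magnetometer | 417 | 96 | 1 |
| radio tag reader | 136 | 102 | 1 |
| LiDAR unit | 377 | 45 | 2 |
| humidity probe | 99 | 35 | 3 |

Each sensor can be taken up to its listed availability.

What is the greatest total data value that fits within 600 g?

207

The ratio ordering already packs tightly: radio tag reader + 3×humidity probe, 433 g, 207.
That's the maximum — no swap from here does better than 207.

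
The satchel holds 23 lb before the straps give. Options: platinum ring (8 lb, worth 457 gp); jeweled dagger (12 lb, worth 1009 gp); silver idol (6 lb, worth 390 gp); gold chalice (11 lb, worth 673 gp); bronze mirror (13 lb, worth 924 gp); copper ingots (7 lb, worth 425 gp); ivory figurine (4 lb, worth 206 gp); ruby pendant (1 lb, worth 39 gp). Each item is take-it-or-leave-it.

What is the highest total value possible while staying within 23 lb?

1682

A density-first pass picks jeweled dagger + silver idol + ivory figurine + ruby pendant — 1644 at 23 lb.
Dropping silver idol and ivory figurine and ruby pendant frees 11 lb; slotting in gold chalice (11 lb) lifts the total to 1682 at 23 lb.
Runner-up jeweled dagger + silver idol + ivory figurine + ruby pendant tops out at 1644.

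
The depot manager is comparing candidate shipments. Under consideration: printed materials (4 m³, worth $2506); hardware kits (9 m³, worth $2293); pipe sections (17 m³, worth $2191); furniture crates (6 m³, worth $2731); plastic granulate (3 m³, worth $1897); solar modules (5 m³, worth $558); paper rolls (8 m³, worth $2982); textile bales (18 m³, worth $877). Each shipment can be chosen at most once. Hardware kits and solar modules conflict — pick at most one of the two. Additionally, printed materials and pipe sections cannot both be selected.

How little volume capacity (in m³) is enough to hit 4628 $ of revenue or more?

Need the lightest bundle worth ≥ 4628.
furniture crates + plastic granulate reaches 4628 using 9 m³.
Any bundle with less than 9 m³ falls short of 4628.

9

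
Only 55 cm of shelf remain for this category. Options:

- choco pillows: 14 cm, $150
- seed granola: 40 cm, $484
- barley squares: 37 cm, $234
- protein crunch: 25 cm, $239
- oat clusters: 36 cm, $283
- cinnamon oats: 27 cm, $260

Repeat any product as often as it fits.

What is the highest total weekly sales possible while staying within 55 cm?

634

Best packing: choco pillows + seed granola — 54 cm, 634 total.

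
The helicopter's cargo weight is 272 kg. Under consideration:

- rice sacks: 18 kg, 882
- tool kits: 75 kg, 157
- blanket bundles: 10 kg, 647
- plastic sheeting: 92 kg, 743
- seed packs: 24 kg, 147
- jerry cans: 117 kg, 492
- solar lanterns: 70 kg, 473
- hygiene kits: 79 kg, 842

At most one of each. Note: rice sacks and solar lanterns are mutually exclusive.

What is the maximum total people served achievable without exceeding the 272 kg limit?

3261

Density check — blanket bundles 64.70, rice sacks 49.00, hygiene kits 10.66, plastic sheeting 8.08 are the best per kg.
Rice sacks + blanket bundles + plastic sheeting + seed packs + hygiene kits uses 223 of the 272 kg and totals 3261.
No other feasible combination exceeds 3261.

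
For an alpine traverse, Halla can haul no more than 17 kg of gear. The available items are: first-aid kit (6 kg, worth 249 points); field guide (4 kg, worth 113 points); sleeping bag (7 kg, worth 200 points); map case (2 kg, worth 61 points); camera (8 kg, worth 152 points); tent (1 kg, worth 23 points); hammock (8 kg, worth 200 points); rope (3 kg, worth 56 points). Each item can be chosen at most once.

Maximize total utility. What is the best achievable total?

A density-first pass picks first-aid kit + sleeping bag + map case + tent — 533 at 16 kg.
Dropping map case and tent frees 3 kg; slotting in field guide (4 kg) lifts the total to 562 at 17 kg.
Every other selection either busts 17 kg or fails to beat 562.

562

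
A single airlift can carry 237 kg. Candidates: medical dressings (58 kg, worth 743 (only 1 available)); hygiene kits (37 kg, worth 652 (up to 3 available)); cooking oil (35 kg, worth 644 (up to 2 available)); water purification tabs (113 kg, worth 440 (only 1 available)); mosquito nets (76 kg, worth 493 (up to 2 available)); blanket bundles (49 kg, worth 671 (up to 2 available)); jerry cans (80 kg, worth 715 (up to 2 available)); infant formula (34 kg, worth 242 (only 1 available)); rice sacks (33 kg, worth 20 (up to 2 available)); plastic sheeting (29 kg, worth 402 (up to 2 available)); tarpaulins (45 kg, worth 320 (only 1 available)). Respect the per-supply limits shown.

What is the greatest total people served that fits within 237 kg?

3915

Density check — cooking oil 18.40, hygiene kits 17.62, plastic sheeting 13.86, blanket bundles 13.69 are the best per kg.
A density-first pass picks 3×hygiene kits + 2×cooking oil + plastic sheeting — 3646 at 210 kg.
The 29 kg tied up in plastic sheeting is better spent on blanket bundles — total rises to 3915 (230 kg).
Nothing else within 237 kg beats 3915.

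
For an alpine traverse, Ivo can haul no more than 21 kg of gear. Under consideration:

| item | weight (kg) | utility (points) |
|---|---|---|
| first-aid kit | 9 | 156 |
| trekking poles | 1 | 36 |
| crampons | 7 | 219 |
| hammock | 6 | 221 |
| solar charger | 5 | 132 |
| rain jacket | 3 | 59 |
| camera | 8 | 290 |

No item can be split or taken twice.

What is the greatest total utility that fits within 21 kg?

The ratio heuristic lands on trekking poles + hammock + solar charger + camera (679) but leaves 1 kg idle.
Replace trekking poles and solar charger with crampons: the trade gains 51 net, giving 730 at 21 kg.
The closest alternative, trekking poles + hammock + solar charger + camera, reaches only 679.

730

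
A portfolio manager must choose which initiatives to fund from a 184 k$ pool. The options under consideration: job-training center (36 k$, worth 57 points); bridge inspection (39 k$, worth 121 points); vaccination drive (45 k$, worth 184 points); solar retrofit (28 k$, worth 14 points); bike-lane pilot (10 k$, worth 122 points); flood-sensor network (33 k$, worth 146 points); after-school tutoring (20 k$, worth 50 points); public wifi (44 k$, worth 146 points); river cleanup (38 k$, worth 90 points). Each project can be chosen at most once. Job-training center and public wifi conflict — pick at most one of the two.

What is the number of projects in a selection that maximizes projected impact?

5

Optimal total is 719.
For example bridge inspection + vaccination drive + bike-lane pilot + flood-sensor network + public wifi achieves it, using 171 k$.
Any selection reaching 719 contains exactly 5 projects.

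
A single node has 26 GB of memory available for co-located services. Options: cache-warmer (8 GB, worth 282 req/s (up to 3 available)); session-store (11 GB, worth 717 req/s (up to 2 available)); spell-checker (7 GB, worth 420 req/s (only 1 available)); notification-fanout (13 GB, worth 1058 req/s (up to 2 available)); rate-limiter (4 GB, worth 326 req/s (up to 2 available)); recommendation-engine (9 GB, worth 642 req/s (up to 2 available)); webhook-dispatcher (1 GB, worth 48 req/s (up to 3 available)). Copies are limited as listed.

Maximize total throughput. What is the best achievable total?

2116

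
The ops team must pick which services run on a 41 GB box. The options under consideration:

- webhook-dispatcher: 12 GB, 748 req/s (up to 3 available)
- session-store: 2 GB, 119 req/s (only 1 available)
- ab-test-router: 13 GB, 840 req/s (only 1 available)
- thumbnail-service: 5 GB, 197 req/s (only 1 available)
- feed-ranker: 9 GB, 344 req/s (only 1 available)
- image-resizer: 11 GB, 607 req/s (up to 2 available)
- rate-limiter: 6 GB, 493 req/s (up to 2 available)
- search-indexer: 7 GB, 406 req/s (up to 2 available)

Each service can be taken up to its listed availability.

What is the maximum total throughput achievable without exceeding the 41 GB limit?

2757

Density check — rate-limiter 82.17, ab-test-router 64.62, webhook-dispatcher 62.33 are the best per GB.
A density-first pass picks webhook-dispatcher + session-store + ab-test-router + 2×rate-limiter — 2693 at 39 GB.
Dropping webhook-dispatcher frees 12 GB; slotting in 2×search-indexer (14 GB) lifts the total to 2757 at 41 GB.
Every other selection either busts 41 GB or exceeds an availability limit or fails to beat 2757.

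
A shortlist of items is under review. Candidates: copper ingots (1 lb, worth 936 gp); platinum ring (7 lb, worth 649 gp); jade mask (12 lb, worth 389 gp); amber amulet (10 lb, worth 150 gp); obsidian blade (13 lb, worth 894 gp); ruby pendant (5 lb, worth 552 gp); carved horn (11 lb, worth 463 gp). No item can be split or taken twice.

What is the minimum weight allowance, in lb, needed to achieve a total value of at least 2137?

13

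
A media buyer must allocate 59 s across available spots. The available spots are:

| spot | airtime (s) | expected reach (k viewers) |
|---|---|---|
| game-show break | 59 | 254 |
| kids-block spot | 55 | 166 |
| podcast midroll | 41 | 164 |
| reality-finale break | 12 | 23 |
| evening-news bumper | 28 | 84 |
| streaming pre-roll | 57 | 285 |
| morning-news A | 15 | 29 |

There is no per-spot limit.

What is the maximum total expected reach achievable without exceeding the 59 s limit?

285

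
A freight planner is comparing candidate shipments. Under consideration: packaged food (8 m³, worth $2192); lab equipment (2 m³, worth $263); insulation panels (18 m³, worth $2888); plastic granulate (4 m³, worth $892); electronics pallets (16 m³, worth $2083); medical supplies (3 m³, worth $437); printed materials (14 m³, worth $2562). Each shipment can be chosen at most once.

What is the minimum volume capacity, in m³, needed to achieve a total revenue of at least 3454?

Minimise m³ subject to total revenue ≥ 3454.
packaged food + plastic granulate + medical supplies reaches 3521 using 15 m³.
Below 15 m³ the best achievable stays under 3454.

15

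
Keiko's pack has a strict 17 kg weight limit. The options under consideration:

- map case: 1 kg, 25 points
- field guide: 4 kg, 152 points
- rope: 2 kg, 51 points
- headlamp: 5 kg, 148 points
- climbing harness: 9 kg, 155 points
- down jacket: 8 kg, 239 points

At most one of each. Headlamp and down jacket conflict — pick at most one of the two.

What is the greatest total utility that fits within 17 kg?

Taking map case + field guide + rope + down jacket: 15 kg used, 467 in utility.
Runner-up field guide + rope + down jacket tops out at 442.

467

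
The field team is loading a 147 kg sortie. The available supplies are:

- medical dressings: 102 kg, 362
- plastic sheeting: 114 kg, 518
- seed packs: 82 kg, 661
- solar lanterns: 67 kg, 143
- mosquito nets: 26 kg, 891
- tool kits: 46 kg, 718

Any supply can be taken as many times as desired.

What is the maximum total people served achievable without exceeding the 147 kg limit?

By people served per kg: mosquito nets 34.27, tool kits 15.61, seed packs 8.06, plastic sheeting 4.54 lead.
The ratio ordering already packs tightly: 5×mosquito nets, 130 kg, 4455.

4455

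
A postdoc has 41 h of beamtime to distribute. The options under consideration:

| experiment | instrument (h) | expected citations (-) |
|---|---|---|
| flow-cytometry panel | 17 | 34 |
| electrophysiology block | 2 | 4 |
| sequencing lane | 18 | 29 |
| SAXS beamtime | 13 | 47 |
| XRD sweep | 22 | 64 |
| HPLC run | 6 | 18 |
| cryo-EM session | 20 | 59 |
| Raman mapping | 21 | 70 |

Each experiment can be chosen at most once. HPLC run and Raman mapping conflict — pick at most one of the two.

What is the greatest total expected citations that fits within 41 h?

129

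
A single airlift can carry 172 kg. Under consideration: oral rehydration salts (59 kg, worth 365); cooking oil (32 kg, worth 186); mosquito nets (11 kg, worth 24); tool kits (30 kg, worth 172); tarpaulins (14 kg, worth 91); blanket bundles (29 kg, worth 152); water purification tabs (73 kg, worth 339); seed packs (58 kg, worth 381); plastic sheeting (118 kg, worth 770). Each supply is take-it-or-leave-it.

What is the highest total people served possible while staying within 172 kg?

1047

Greedy by ratio would take oral rehydration salts + cooking oil + tarpaulins + seed packs: 163 kg used, total 1023.
The 117 kg tied up in oral rehydration salts and seed packs is better spent on plastic sheeting — total rises to 1047 (164 kg).
Runner-up mosquito nets + tarpaulins + blanket bundles + plastic sheeting tops out at 1037.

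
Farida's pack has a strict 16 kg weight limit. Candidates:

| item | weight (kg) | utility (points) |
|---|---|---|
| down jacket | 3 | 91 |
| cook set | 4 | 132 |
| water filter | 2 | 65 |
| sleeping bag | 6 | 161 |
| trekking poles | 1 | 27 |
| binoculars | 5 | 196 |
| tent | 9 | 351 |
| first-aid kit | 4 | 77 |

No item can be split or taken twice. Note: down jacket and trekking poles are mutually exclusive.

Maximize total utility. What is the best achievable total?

Density check — binoculars 39.20, tent 39.00, cook set 33.00 are the best per kg.
Taking water filter + binoculars + tent: 16 kg used, 612 in utility.
No other feasible combination exceeds 612.

612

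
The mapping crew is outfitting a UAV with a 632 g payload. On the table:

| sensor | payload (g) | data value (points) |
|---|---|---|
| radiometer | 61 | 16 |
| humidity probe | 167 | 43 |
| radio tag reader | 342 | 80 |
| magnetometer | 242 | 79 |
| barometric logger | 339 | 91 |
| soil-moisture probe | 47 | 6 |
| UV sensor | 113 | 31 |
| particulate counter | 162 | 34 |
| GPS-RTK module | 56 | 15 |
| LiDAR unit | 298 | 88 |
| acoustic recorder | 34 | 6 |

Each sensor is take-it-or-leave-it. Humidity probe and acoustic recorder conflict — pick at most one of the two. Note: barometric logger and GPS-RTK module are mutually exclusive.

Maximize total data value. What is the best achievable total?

Ranking by ratio (data value/g): magnetometer 0.33, LiDAR unit 0.30, UV sensor 0.27, barometric logger 0.27.
Best packing: magnetometer + GPS-RTK module + LiDAR unit + acoustic recorder — 630 g, 188 total.
Next best is radiometer + magnetometer + LiDAR unit at 183 (601 g) — short by 5.

188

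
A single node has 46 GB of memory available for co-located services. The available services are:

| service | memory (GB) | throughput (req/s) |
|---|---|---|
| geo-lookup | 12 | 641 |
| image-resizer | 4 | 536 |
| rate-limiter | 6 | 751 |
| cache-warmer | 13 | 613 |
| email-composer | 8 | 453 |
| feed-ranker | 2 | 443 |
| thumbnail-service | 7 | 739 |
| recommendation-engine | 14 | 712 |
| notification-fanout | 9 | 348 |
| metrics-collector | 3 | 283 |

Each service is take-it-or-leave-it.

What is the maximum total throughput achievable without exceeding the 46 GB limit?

3917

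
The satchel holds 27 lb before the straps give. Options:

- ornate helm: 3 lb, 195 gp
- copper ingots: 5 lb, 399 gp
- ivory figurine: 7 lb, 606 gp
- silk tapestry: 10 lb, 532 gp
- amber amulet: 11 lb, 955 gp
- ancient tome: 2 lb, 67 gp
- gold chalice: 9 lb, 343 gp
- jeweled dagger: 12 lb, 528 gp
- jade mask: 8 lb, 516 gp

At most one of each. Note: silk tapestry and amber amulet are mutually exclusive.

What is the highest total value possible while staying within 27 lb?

2155

Best packing: ornate helm + copper ingots + ivory figurine + amber amulet — 26 lb, 2155 total.
Next best is ivory figurine + amber amulet + jade mask at 2077 (26 lb) — short by 78.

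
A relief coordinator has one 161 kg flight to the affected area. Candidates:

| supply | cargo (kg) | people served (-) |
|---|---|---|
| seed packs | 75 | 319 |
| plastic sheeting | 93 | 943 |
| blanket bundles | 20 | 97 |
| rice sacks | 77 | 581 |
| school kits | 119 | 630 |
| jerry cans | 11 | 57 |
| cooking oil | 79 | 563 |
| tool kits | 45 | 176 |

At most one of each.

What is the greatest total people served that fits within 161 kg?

1216

Taking the top-ratio supplies first gives plastic sheeting + blanket bundles + jerry cans for 1097 (124 kg).
The 11 kg tied up in jerry cans is better spent on tool kits — total rises to 1216 (158 kg).
The closest alternative, plastic sheeting + jerry cans + tool kits, reaches only 1176.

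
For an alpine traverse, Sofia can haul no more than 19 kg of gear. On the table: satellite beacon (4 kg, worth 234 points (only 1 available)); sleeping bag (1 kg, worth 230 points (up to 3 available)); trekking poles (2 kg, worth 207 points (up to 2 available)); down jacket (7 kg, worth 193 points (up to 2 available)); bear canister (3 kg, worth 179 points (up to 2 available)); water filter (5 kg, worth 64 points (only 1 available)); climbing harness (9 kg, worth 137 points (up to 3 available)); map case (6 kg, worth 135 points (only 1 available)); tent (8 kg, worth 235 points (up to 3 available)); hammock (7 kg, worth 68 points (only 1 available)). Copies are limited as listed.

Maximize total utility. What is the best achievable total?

1696

The ratio ordering already packs tightly: satellite beacon + 3×sleeping bag + 2×trekking poles + 2×bear canister, 17 kg, 1696.
No other feasible combination exceeds 1696.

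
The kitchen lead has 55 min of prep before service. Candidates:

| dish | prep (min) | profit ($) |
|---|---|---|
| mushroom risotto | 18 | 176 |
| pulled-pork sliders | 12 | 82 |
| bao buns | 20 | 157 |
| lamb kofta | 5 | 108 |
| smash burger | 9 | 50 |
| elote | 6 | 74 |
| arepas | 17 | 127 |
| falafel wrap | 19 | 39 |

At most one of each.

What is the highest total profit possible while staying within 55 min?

A density-first pass picks mushroom risotto + bao buns + lamb kofta + elote — 515 at 49 min.
The 20 min tied up in bao buns is better spent on smash burger + arepas — total rises to 535 (55 min).
That's the maximum — no swap from here does better than 535.

535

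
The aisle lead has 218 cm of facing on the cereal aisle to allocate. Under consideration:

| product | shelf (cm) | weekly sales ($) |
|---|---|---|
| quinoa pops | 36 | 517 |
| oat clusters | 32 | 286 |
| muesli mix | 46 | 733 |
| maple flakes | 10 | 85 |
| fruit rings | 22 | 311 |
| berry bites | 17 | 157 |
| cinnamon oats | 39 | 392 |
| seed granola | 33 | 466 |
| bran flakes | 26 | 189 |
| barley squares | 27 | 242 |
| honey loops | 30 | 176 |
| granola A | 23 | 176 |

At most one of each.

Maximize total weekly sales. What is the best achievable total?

A density-first pass picks quinoa pops + muesli mix + maple flakes + fruit rings + berry bites + cinnamon oats + seed granola — 2661 at 203 cm.
Dropping berry bites frees 17 cm; slotting in oat clusters (32 cm) lifts the total to 2790 at 218 cm.

2790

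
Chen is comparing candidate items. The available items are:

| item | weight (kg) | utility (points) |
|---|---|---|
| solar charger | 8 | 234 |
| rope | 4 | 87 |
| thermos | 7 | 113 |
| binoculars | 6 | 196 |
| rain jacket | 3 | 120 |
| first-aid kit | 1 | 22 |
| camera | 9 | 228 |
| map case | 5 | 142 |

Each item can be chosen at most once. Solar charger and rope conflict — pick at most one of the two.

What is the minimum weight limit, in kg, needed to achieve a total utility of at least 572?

18

Minimise kg subject to total utility ≥ 572.
solar charger + binoculars + rain jacket + first-aid kit: 572 utility at 18 kg.
Below 18 kg the best achievable stays under 572.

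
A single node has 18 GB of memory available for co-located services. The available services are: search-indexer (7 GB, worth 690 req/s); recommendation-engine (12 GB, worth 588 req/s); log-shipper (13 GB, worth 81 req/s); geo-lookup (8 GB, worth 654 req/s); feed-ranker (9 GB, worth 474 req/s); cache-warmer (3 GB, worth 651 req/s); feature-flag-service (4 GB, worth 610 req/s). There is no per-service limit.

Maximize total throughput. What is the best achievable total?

Taking 6×cache-warmer: 18 GB used, 3906 in throughput.
Nothing else within 18 GB beats 3906.

3906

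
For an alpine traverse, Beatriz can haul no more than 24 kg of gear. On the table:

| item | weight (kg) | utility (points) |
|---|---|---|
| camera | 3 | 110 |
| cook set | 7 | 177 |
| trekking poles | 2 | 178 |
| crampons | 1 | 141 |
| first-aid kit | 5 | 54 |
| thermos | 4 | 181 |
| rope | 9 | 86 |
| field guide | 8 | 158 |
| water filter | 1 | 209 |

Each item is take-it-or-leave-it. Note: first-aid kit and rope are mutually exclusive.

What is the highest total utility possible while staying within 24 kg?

1050

Camera + cook set + trekking poles + crampons + first-aid kit + thermos + water filter uses 23 of the 24 kg and totals 1050.
Nothing else feasible within 24 kg beats 1050.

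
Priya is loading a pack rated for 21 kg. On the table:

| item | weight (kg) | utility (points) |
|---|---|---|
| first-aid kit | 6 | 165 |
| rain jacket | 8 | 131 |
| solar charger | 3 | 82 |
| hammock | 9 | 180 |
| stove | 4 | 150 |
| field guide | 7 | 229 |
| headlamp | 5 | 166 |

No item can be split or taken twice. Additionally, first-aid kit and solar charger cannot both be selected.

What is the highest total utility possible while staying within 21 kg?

Density check — stove 37.50, headlamp 33.20, field guide 32.71, first-aid kit 27.50 are the best per kg.
Solar charger + stove + field guide + headlamp uses 19 of the 21 kg and totals 627.

627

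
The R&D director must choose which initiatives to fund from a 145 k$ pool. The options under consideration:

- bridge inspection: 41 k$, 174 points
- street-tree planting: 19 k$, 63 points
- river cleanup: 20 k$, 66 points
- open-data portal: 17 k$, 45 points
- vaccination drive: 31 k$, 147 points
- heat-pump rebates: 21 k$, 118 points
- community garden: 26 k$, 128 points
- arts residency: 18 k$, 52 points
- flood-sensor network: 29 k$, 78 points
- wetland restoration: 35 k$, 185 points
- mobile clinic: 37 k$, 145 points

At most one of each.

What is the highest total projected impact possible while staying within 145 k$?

671

The ratio heuristic lands on street-tree planting + vaccination drive + heat-pump rebates + community garden + wetland restoration (641) but leaves 13 k$ idle.
Replace street-tree planting and vaccination drive with bridge inspection + river cleanup: the trade gains 30 net, giving 671 at 143 k$.
Runner-up bridge inspection + open-data portal + vaccination drive + heat-pump rebates + wetland restoration tops out at 669.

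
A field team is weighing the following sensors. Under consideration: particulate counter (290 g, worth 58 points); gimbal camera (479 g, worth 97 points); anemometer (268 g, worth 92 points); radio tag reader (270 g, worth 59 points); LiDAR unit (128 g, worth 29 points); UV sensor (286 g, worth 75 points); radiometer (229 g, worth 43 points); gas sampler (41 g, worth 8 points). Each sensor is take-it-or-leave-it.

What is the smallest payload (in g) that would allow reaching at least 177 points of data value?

Need the lightest bundle worth ≥ 177.
anemometer + radio tag reader + LiDAR unit: 180 data value at 666 g.
Below 666 g the best achievable stays under 177.

666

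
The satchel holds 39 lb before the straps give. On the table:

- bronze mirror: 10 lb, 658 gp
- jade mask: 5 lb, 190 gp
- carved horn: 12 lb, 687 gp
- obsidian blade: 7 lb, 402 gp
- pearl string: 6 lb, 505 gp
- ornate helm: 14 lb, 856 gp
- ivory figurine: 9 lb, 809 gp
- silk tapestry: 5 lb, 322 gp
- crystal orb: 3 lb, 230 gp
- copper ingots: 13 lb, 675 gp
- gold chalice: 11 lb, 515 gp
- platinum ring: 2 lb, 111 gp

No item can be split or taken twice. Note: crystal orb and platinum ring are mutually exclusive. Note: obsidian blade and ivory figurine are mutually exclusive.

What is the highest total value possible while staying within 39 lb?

Bronze mirror + pearl string + ornate helm + ivory figurine uses 39 of the 39 lb and totals 2828.
That's the maximum — no feasible swap from here does better than 2828.

2828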